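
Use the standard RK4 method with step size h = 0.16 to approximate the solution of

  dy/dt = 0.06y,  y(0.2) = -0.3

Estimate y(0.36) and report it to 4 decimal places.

-0.3029

RK4: k1 = f(t_n, y_n); k2 = f(t_n + h/2, y_n + (h/2)·k1); k3 = f(t_n + h/2, y_n + (h/2)·k2); k4 = f(t_n + h, y_n + h·k3); y_{n+1} = y_n + (h/6)·(k1 + 2k2 + 2k3 + k4).
t=0.200000, y=-0.300000:
  k1 = f(0.200000, -0.300000) = -0.018000
  k2 = f(0.280000, -0.301440) = -0.018086
  k3 = f(0.280000, -0.301447) = -0.018087
  k4 = f(0.360000, -0.302894) = -0.018174
  y ← -0.300000 + (0.16/6)·(k1 + 2k2 + 2k3 + k4) = -0.302894
y(0.36) ≈ -0.3029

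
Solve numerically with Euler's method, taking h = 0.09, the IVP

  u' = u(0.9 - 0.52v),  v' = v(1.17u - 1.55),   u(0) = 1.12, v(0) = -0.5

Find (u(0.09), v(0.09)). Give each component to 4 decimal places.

Euler on (u,v): u_{n+1} = u_n + h·u', v_{n+1} = v_n + h·v'.
0.000000: (1.120000, -0.500000); f=(1.299200, 0.119800) → (1.236928, -0.489218)
(u(0.09), v(0.09)) ≈ (1.2369, -0.4892)

1.2369, -0.4892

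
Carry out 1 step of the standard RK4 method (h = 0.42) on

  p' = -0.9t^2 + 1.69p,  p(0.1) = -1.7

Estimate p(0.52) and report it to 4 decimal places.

-3.5069

RK4: k1 = f(t_n, p_n); k2 = f(t_n + h/2, p_n + (h/2)·k1); k3 = f(t_n + h/2, p_n + (h/2)·k2); k4 = f(t_n + h, p_n + h·k3); p_{n+1} = p_n + (h/6)·(k1 + 2k2 + 2k3 + k4).
t=0.100000, p=-1.700000:
  k1 = f(0.100000, -1.700000) = -2.882000
  k2 = f(0.310000, -2.305220) = -3.982312
  k3 = f(0.310000, -2.536285) = -4.372812
  k4 = f(0.520000, -3.536581) = -6.220182
  p ← -1.700000 + (0.42/6)·(k1 + 2k2 + 2k3 + k4) = -3.506870
p(0.52) ≈ -3.5069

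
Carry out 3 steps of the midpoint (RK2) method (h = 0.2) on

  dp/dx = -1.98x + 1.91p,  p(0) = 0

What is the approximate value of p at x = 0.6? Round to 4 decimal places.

Midpoint: k1 = f(x_n, p_n); k2 = f(x_n + h/2, p_n + (h/2)·k1); p_{n+1} = p_n + h·k2.
x=0.000000, p=0.000000:
  k1 = f(0.000000, 0.000000) = 0.000000
  k2 = f(0.100000, 0.000000) = -0.198000
  p ← 0.000000 + 0.2·(-0.198000) = -0.039600
x=0.200000, p=-0.039600:
  k1 = f(0.200000, -0.039600) = -0.471636
  k2 = f(0.300000, -0.086764) = -0.759718
  p ← -0.039600 + 0.2·(-0.759718) = -0.191544
x=0.400000, p=-0.191544:
  k1 = f(0.400000, -0.191544) = -1.157848
  k2 = f(0.500000, -0.307329) = -1.576998
  p ← -0.191544 + 0.2·(-1.576998) = -0.506943
p(0.6) ≈ -0.5069

-0.5069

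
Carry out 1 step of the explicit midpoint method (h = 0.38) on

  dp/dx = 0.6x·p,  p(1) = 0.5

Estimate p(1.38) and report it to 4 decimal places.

Midpoint: k1 = f(x_n, p_n); k2 = f(x_n + h/2, p_n + (h/2)·k1); p_{n+1} = p_n + h·k2.
x=1.000000, p=0.500000:
  k1 = f(1.000000, 0.500000) = 0.300000
  k2 = f(1.190000, 0.557000) = 0.397698
  p ← 0.500000 + 0.38·0.397698 = 0.651125
p(1.38) ≈ 0.6511

0.6511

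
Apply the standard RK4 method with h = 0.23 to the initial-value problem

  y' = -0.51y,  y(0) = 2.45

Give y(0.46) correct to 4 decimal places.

1.9377

RK4: k1 = f(t_n, y_n); k2 = f(t_n + h/2, y_n + (h/2)·k1); k3 = f(t_n + h/2, y_n + (h/2)·k2); k4 = f(t_n + h, y_n + h·k3); y_{n+1} = y_n + (h/6)·(k1 + 2k2 + 2k3 + k4).
t=0.000000, y=2.450000:
  k1 = f(0.000000, 2.450000) = -1.249500
  k2 = f(0.115000, 2.306307) = -1.176217
  k3 = f(0.115000, 2.314735) = -1.180515
  k4 = f(0.230000, 2.178482) = -1.111026
  y ← 2.450000 + (0.23/6)·(k1 + 2k2 + 2k3 + k4) = 2.178830
t=0.230000, y=2.178830:
  k1 = f(0.230000, 2.178830) = -1.111204
  k2 = f(0.345000, 2.051042) = -1.046031
  k3 = f(0.345000, 2.058537) = -1.049854
  k4 = f(0.460000, 1.937364) = -0.988056
  y ← 2.178830 + (0.23/6)·(k1 + 2k2 + 2k3 + k4) = 1.937674
y(0.46) ≈ 1.9377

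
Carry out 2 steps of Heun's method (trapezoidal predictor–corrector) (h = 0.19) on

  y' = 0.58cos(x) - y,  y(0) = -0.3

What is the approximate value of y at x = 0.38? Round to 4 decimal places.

-0.0289

Heun: k1 = f(x_n, y_n); k2 = f(x_n + h, y_n + h·k1); y_{n+1} = y_n + (h/2)·(k1 + k2).
x=0.000000, y=-0.300000:
  k1 = f(0.000000, -0.300000) = 0.880000
  k2 = f(0.190000, -0.132800) = 0.702362
  y ← -0.300000 + (0.19/2)·(0.880000 + 0.702362) = -0.149676
x=0.190000, y=-0.149676:
  k1 = f(0.190000, -0.149676) = 0.719238
  k2 = f(0.380000, -0.013020) = 0.551646
  y ← -0.149676 + (0.19/2)·(0.719238 + 0.551646) = -0.028942
y(0.38) ≈ -0.0289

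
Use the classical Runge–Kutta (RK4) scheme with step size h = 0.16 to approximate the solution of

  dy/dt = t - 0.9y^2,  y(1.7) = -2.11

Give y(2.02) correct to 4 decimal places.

RK4: k1 = f(t_n, y_n); k2 = f(t_n + h/2, y_n + (h/2)·k1); k3 = f(t_n + h/2, y_n + (h/2)·k2); k4 = f(t_n + h, y_n + h·k3); y_{n+1} = y_n + (h/6)·(k1 + 2k2 + 2k3 + k4).
t=1.700000, y=-2.110000:
  k1 = f(1.700000, -2.110000) = -2.306890
  k2 = f(1.780000, -2.294551) = -2.958469
  k3 = f(1.780000, -2.346677) = -3.176206
  k4 = f(1.860000, -2.618193) = -4.309441
  y ← -2.110000 + (0.16/6)·(k1 + 2k2 + 2k3 + k4) = -2.613618
t=1.860000, y=-2.613618:
  k1 = f(1.860000, -2.613618) = -4.287900
  k2 = f(1.940000, -2.956650) = -5.927602
  k3 = f(1.940000, -3.087826) = -6.641204
  k4 = f(2.020000, -3.676211) = -10.143073
  y ← -2.613618 + (0.16/6)·(k1 + 2k2 + 2k3 + k4) = -3.668780
y(2.02) ≈ -3.6688

-3.6688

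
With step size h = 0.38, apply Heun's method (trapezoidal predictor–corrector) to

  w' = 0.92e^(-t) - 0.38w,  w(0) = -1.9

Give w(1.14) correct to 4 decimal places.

Heun: k1 = f(t_n, w_n); k2 = f(t_n + h, w_n + h·k1); w_{n+1} = w_n + (h/2)·(k1 + k2).
t=0.000000, w=-1.900000:
  k1 = f(0.000000, -1.900000) = 1.642000
  k2 = f(0.380000, -1.276040) = 1.114048
  w ← -1.900000 + (0.38/2)·(1.642000 + 1.114048) = -1.376351
t=0.380000, w=-1.376351:
  k1 = f(0.380000, -1.376351) = 1.152166
  k2 = f(0.760000, -0.938528) = 0.786894
  w ← -1.376351 + (0.38/2)·(1.152166 + 0.786894) = -1.007930
t=0.760000, w=-1.007930:
  k1 = f(0.760000, -1.007930) = 0.813266
  k2 = f(1.140000, -0.698888) = 0.559811
  w ← -1.007930 + (0.38/2)·(0.813266 + 0.559811) = -0.747045
w(1.14) ≈ -0.7470

-0.7470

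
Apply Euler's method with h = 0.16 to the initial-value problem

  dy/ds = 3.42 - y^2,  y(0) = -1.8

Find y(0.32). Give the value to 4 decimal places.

Euler: y_{n+1} = y_n + h·f(s_n, y_n).
s=0.000000, y=-1.800000: f=0.180000 → y ← -1.800000 + 0.16·0.180000 = -1.771200
s=0.160000, y=-1.771200: f=0.282851 → y ← -1.771200 + 0.16·0.282851 = -1.725944
y(0.32) ≈ -1.7259

-1.7259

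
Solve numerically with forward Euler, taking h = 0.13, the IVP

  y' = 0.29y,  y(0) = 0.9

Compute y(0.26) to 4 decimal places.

0.9691

Euler: y_{n+1} = y_n + h·f(t_n, y_n).
t=0.000000, y=0.900000: f=0.261000 → y ← 0.900000 + 0.13·0.261000 = 0.933930
t=0.130000, y=0.933930: f=0.270840 → y ← 0.933930 + 0.13·0.270840 = 0.969139
y(0.26) ≈ 0.9691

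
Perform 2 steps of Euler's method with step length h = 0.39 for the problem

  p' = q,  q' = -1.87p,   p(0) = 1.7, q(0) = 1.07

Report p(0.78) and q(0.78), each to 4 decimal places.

Euler on (p,q): p_{n+1} = p_n + h·p', q_{n+1} = q_n + h·q'.
0.000000: (1.700000, 1.070000); f=(1.070000, -3.179000) → (2.117300, -0.169810)
0.390000: (2.117300, -0.169810); f=(-0.169810, -3.959351) → (2.051074, -1.713957)
(p(0.78), q(0.78)) ≈ (2.0511, -1.7140)

2.0511, -1.7140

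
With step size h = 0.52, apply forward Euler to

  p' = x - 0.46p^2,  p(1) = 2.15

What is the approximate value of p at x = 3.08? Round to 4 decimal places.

2.3763

Euler: p_{n+1} = p_n + h·f(x_n, p_n).
x=1.000000, p=2.150000: f=-1.126350 → p ← 2.150000 + 0.52·(-1.126350) = 1.564298
x=1.520000, p=1.564298: f=0.394367 → p ← 1.564298 + 0.52·0.394367 = 1.769369
x=2.040000, p=1.769369: f=0.599894 → p ← 1.769369 + 0.52·0.599894 = 2.081314
x=2.560000, p=2.081314: f=0.567342 → p ← 2.081314 + 0.52·0.567342 = 2.376331
p(3.08) ≈ 2.3763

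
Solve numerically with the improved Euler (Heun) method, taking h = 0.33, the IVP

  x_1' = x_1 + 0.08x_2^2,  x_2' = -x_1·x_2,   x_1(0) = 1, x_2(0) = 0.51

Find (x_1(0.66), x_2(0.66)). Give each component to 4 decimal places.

Heun on (x_1,x_2): k1 = f(t_n, state_n); k2 = f(t_n + h, state_n + h·k1); state_{n+1} = state_n + (h/2)·(k1 + k2).
0.000000: (1.000000, 0.510000)
  k1 = (1.020808, -0.510000)
  predictor → (1.336867, 0.341700)
  k2 = (1.346207, -0.456807)
  → (1.390558, 0.350477)
0.330000: (1.390558, 0.350477)
  k1 = (1.400384, -0.487358)
  predictor → (1.852684, 0.189649)
  k2 = (1.855562, -0.351359)
  → (1.927789, 0.212088)
(x_1(0.66), x_2(0.66)) ≈ (1.9278, 0.2121)

1.9278, 0.2121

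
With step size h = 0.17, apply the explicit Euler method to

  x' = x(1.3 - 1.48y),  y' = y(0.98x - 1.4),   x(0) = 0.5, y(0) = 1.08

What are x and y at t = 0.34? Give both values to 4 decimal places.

0.4705, 0.7678

Euler on (x,y): x_{n+1} = x_n + h·x', y_{n+1} = y_n + h·y'.
0.000000: (0.500000, 1.080000); f=(-0.149200, -0.982800) → (0.474636, 0.912924)
0.170000: (0.474636, 0.912924); f=(-0.024267, -0.853453) → (0.470511, 0.767837)
(x(0.34), y(0.34)) ≈ (0.4705, 0.7678)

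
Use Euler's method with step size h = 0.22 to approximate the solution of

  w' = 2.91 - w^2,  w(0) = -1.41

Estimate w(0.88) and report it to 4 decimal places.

0.1806

Euler: w_{n+1} = w_n + h·f(x_n, w_n).
x=0.000000, w=-1.410000: f=0.921900 → w ← -1.410000 + 0.22·0.921900 = -1.207182
x=0.220000, w=-1.207182: f=1.452712 → w ← -1.207182 + 0.22·1.452712 = -0.887585
x=0.440000, w=-0.887585: f=2.122192 → w ← -0.887585 + 0.22·2.122192 = -0.420703
x=0.660000, w=-0.420703: f=2.733009 → w ← -0.420703 + 0.22·2.733009 = 0.180559
w(0.88) ≈ 0.1806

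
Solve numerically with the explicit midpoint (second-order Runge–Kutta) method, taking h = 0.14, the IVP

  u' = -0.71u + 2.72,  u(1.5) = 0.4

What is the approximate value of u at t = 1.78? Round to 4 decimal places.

Midpoint: k1 = f(t_n, u_n); k2 = f(t_n + h/2, u_n + (h/2)·k1); u_{n+1} = u_n + h·k2.
t=1.500000, u=0.400000:
  k1 = f(1.500000, 0.400000) = 2.436000
  k2 = f(1.570000, 0.570520) = 2.314931
  u ← 0.400000 + 0.14·2.314931 = 0.724090
t=1.640000, u=0.724090:
  k1 = f(1.640000, 0.724090) = 2.205896
  k2 = f(1.710000, 0.878503) = 2.096263
  u ← 0.724090 + 0.14·2.096263 = 1.017567
u(1.78) ≈ 1.0176

1.0176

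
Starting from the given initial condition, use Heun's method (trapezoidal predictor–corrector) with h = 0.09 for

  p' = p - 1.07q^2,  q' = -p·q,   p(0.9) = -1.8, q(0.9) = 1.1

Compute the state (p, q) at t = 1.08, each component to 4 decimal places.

-2.5167, 1.6058

Heun on (p,q): k1 = f(t_n, state_n); k2 = f(t_n + h, state_n + h·k1); state_{n+1} = state_n + (h/2)·(k1 + k2).
0.900000: (-1.800000, 1.100000)
  k1 = (-3.094700, 1.980000)
  predictor → (-2.078523, 1.278200)
  k2 = (-3.826684, 2.656768)
  → (-2.111462, 1.308655)
0.990000: (-2.111462, 1.308655)
  k1 = (-3.943919, 2.763175)
  predictor → (-2.466415, 1.557340)
  k2 = (-5.061495, 3.841047)
  → (-2.516706, 1.605845)
(p(1.08), q(1.08)) ≈ (-2.5167, 1.6058)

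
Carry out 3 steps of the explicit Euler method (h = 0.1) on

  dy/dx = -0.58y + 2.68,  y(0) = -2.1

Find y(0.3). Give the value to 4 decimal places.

-0.9971

Euler: y_{n+1} = y_n + h·f(x_n, y_n).
x=0.000000, y=-2.100000: f=3.898000 → y ← -2.100000 + 0.1·3.898000 = -1.710200
x=0.100000, y=-1.710200: f=3.671916 → y ← -1.710200 + 0.1·3.671916 = -1.343008
x=0.200000, y=-1.343008: f=3.458945 → y ← -1.343008 + 0.1·3.458945 = -0.997114
y(0.3) ≈ -0.9971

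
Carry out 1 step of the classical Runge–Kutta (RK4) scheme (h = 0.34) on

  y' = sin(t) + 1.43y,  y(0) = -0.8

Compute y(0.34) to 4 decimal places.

RK4: k1 = f(t_n, y_n); k2 = f(t_n + h/2, y_n + (h/2)·k1); k3 = f(t_n + h/2, y_n + (h/2)·k2); k4 = f(t_n + h, y_n + h·k3); y_{n+1} = y_n + (h/6)·(k1 + 2k2 + 2k3 + k4).
t=0.000000, y=-0.800000:
  k1 = f(0.000000, -0.800000) = -1.144000
  k2 = f(0.170000, -0.994480) = -1.252924
  k3 = f(0.170000, -1.012997) = -1.279403
  k4 = f(0.340000, -1.234997) = -1.432559
  y ← -0.800000 + (0.34/6)·(k1 + 2k2 + 2k3 + k4) = -1.233002
y(0.34) ≈ -1.2330

-1.2330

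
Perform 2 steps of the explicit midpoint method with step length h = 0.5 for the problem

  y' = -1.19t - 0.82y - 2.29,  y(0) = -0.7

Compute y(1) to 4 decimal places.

-2.3274

Midpoint: k1 = f(t_n, y_n); k2 = f(t_n + h/2, y_n + (h/2)·k1); y_{n+1} = y_n + h·k2.
t=0.000000, y=-0.700000:
  k1 = f(0.000000, -0.700000) = -1.716000
  k2 = f(0.250000, -1.129000) = -1.661720
  y ← -0.700000 + 0.5·(-1.661720) = -1.530860
t=0.500000, y=-1.530860:
  k1 = f(0.500000, -1.530860) = -1.629695
  k2 = f(0.750000, -1.938284) = -1.593107
  y ← -1.530860 + 0.5·(-1.593107) = -2.327414
y(1) ≈ -2.3274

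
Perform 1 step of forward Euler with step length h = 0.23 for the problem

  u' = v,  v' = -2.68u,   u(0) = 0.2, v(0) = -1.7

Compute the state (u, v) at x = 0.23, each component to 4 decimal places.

Euler on (u,v): u_{n+1} = u_n + h·u', v_{n+1} = v_n + h·v'.
0.000000: (0.200000, -1.700000); f=(-1.700000, -0.536000) → (-0.191000, -1.823280)
(u(0.23), v(0.23)) ≈ (-0.1910, -1.8233)

-0.1910, -1.8233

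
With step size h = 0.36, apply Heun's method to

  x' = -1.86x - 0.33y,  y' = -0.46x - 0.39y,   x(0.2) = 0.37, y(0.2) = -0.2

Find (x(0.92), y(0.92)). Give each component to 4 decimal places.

Heun on (x,y): k1 = f(t_n, state_n); k2 = f(t_n + h, state_n + h·k1); state_{n+1} = state_n + (h/2)·(k1 + k2).
0.200000: (0.370000, -0.200000)
  k1 = (-0.622200, -0.092200)
  predictor → (0.146008, -0.233192)
  k2 = (-0.194622, 0.023781)
  → (0.222972, -0.212315)
0.560000: (0.222972, -0.212315)
  k1 = (-0.344664, -0.019764)
  predictor → (0.098893, -0.219430)
  k2 = (-0.111529, 0.040087)
  → (0.140857, -0.208657)
(x(0.92), y(0.92)) ≈ (0.1409, -0.2087)

0.1409, -0.2087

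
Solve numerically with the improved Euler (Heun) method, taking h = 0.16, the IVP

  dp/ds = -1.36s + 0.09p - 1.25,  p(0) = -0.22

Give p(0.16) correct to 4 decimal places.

Heun: k1 = f(s_n, p_n); k2 = f(s_n + h, p_n + h·k1); p_{n+1} = p_n + (h/2)·(k1 + k2).
s=0.000000, p=-0.220000:
  k1 = f(0.000000, -0.220000) = -1.269800
  k2 = f(0.160000, -0.423168) = -1.505685
  p ← -0.220000 + (0.16/2)·(-1.269800 + (-1.505685)) = -0.442039
p(0.16) ≈ -0.4420

-0.4420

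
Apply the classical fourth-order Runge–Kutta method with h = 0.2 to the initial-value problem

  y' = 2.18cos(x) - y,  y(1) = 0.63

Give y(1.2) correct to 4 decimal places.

RK4: k1 = f(x_n, y_n); k2 = f(x_n + h/2, y_n + (h/2)·k1); k3 = f(x_n + h/2, y_n + (h/2)·k2); k4 = f(x_n + h, y_n + h·k3); y_{n+1} = y_n + (h/6)·(k1 + 2k2 + 2k3 + k4).
x=1.000000, y=0.630000:
  k1 = f(1.000000, 0.630000) = 0.547859
  k2 = f(1.100000, 0.684786) = 0.304054
  k3 = f(1.100000, 0.660405) = 0.328434
  k4 = f(1.200000, 0.695687) = 0.094253
  y ← 0.630000 + (0.2/6)·(k1 + 2k2 + 2k3 + k4) = 0.693570
y(1.2) ≈ 0.6936

0.6936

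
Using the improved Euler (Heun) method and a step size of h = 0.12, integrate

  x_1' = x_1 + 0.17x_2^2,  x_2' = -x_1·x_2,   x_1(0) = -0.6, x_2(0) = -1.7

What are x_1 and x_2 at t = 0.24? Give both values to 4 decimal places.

Heun on (x_1,x_2): k1 = f(t_n, state_n); k2 = f(t_n + h, state_n + h·k1); state_{n+1} = state_n + (h/2)·(k1 + k2).
0.000000: (-0.600000, -1.700000)
  k1 = (-0.108700, -1.020000)
  predictor → (-0.613044, -1.822400)
  k2 = (-0.048450, -1.117211)
  → (-0.609429, -1.828233)
0.120000: (-0.609429, -1.828233)
  k1 = (-0.041215, -1.114178)
  predictor → (-0.614375, -1.961934)
  k2 = (0.039987, -1.205363)
  → (-0.609503, -1.967405)
(x_1(0.24), x_2(0.24)) ≈ (-0.6095, -1.9674)

-0.6095, -1.9674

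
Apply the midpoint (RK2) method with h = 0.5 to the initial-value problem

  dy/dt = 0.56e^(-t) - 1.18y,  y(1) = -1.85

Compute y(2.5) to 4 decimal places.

Midpoint: k1 = f(t_n, y_n); k2 = f(t_n + h/2, y_n + (h/2)·k1); y_{n+1} = y_n + h·k2.
t=1.000000, y=-1.850000:
  k1 = f(1.000000, -1.850000) = 2.389012
  k2 = f(1.250000, -1.252747) = 1.638684
  y ← -1.850000 + 0.5·1.638684 = -1.030658
t=1.500000, y=-1.030658:
  k1 = f(1.500000, -1.030658) = 1.341129
  k2 = f(1.750000, -0.695376) = 0.917857
  y ← -1.030658 + 0.5·0.917857 = -0.571730
t=2.000000, y=-0.571730:
  k1 = f(2.000000, -0.571730) = 0.750429
  k2 = f(2.250000, -0.384122) = 0.512288
  y ← -0.571730 + 0.5·0.512288 = -0.315586
y(2.5) ≈ -0.3156

-0.3156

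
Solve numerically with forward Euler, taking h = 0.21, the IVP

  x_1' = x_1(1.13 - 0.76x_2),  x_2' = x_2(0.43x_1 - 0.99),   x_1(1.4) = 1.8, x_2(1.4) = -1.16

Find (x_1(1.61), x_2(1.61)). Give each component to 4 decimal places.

2.5604, -1.1074

Euler on (x_1,x_2): x_1_{n+1} = x_1_n + h·x_1', x_2_{n+1} = x_2_n + h·x_2'.
1.400000: (1.800000, -1.160000); f=(3.620880, 0.250560) → (2.560385, -1.107382)
(x_1(1.61), x_2(1.61)) ≈ (2.5604, -1.1074)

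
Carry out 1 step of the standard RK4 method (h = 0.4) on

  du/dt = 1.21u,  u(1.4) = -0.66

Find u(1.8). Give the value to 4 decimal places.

-1.0707

RK4: k1 = f(t_n, u_n); k2 = f(t_n + h/2, u_n + (h/2)·k1); k3 = f(t_n + h/2, u_n + (h/2)·k2); k4 = f(t_n + h, u_n + h·k3); u_{n+1} = u_n + (h/6)·(k1 + 2k2 + 2k3 + k4).
t=1.400000, u=-0.660000:
  k1 = f(1.400000, -0.660000) = -0.798600
  k2 = f(1.600000, -0.819720) = -0.991861
  k3 = f(1.600000, -0.858372) = -1.038630
  k4 = f(1.800000, -1.075452) = -1.301297
  u ← -0.660000 + (0.4/6)·(k1 + 2k2 + 2k3 + k4) = -1.070725
u(1.8) ≈ -1.0707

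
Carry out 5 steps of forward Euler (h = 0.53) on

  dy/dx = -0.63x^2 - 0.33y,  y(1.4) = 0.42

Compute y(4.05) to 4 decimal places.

Euler: y_{n+1} = y_n + h·f(x_n, y_n).
x=1.400000, y=0.420000: f=-1.373400 → y ← 0.420000 + 0.53·(-1.373400) = -0.307902
x=1.930000, y=-0.307902: f=-2.245079 → y ← -0.307902 + 0.53·(-2.245079) = -1.497794
x=2.460000, y=-1.497794: f=-3.318236 → y ← -1.497794 + 0.53·(-3.318236) = -3.256459
x=2.990000, y=-3.256459: f=-4.557631 → y ← -3.256459 + 0.53·(-4.557631) = -5.672004
x=3.520000, y=-5.672004: f=-5.934191 → y ← -5.672004 + 0.53·(-5.934191) = -8.817125
y(4.05) ≈ -8.8171

-8.8171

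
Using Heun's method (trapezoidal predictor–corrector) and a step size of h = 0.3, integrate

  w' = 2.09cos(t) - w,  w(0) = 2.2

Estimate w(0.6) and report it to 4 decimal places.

2.0761

Heun: k1 = f(t_n, w_n); k2 = f(t_n + h, w_n + h·k1); w_{n+1} = w_n + (h/2)·(k1 + k2).
t=0.000000, w=2.200000:
  k1 = f(0.000000, 2.200000) = -0.110000
  k2 = f(0.300000, 2.167000) = -0.170347
  w ← 2.200000 + (0.3/2)·(-0.110000 + (-0.170347)) = 2.157948
t=0.300000, w=2.157948:
  k1 = f(0.300000, 2.157948) = -0.161295
  k2 = f(0.600000, 2.109560) = -0.384608
  w ← 2.157948 + (0.3/2)·(-0.161295 + (-0.384608)) = 2.076063
w(0.6) ≈ 2.0761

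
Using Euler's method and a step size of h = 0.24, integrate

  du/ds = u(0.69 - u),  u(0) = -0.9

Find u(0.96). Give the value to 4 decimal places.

Euler: u_{n+1} = u_n + h·f(s_n, u_n).
s=0.000000, u=-0.900000: f=-1.431000 → u ← -0.900000 + 0.24·(-1.431000) = -1.243440
s=0.240000, u=-1.243440: f=-2.404117 → u ← -1.243440 + 0.24·(-2.404117) = -1.820428
s=0.480000, u=-1.820428: f=-4.570053 → u ← -1.820428 + 0.24·(-4.570053) = -2.917241
s=0.720000, u=-2.917241: f=-10.523190 → u ← -2.917241 + 0.24·(-10.523190) = -5.442806
u(0.96) ≈ -5.4428

-5.4428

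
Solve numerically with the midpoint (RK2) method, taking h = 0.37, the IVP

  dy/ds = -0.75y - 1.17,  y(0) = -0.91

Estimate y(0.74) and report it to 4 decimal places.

Midpoint: k1 = f(s_n, y_n); k2 = f(s_n + h/2, y_n + (h/2)·k1); y_{n+1} = y_n + h·k2.
s=0.000000, y=-0.910000:
  k1 = f(0.000000, -0.910000) = -0.487500
  k2 = f(0.185000, -1.000188) = -0.419859
  y ← -0.910000 + 0.37·(-0.419859) = -1.065348
s=0.370000, y=-1.065348:
  k1 = f(0.370000, -1.065348) = -0.370989
  k2 = f(0.555000, -1.133981) = -0.319514
  y ← -1.065348 + 0.37·(-0.319514) = -1.183568
y(0.74) ≈ -1.1836

-1.1836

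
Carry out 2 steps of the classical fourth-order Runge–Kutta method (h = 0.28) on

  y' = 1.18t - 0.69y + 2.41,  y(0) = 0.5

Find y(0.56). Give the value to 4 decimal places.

1.6225

RK4: k1 = f(t_n, y_n); k2 = f(t_n + h/2, y_n + (h/2)·k1); k3 = f(t_n + h/2, y_n + (h/2)·k2); k4 = f(t_n + h, y_n + h·k3); y_{n+1} = y_n + (h/6)·(k1 + 2k2 + 2k3 + k4).
t=0.000000, y=0.500000:
  k1 = f(0.000000, 0.500000) = 2.065000
  k2 = f(0.140000, 0.789100) = 2.030721
  k3 = f(0.140000, 0.784301) = 2.034032
  k4 = f(0.280000, 1.069529) = 2.002425
  y ← 0.500000 + (0.28/6)·(k1 + 2k2 + 2k3 + k4) = 1.069190
t=0.280000, y=1.069190:
  k1 = f(0.280000, 1.069190) = 2.002659
  k2 = f(0.420000, 1.349562) = 1.974402
  k3 = f(0.420000, 1.345606) = 1.977132
  k4 = f(0.560000, 1.622787) = 1.951077
  y ← 1.069190 + (0.28/6)·(k1 + 2k2 + 2k3 + k4) = 1.622508
y(0.56) ≈ 1.6225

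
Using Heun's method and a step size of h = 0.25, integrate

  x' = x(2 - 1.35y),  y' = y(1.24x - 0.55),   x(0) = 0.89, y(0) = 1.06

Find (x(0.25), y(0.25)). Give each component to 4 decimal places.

Heun on (x,y): k1 = f(t_n, state_n); k2 = f(t_n + h, state_n + h·k1); state_{n+1} = state_n + (h/2)·(k1 + k2).
0.000000: (0.890000, 1.060000)
  k1 = (0.506410, 0.586816)
  predictor → (1.016602, 1.206704)
  k2 = (0.377108, 0.857468)
  → (1.000440, 1.240536)
(x(0.25), y(0.25)) ≈ (1.0004, 1.2405)

1.0004, 1.2405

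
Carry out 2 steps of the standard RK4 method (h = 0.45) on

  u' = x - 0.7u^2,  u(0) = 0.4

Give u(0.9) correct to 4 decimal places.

0.6583

RK4: k1 = f(x_n, u_n); k2 = f(x_n + h/2, u_n + (h/2)·k1); k3 = f(x_n + h/2, u_n + (h/2)·k2); k4 = f(x_n + h, u_n + h·k3); u_{n+1} = u_n + (h/6)·(k1 + 2k2 + 2k3 + k4).
x=0.000000, u=0.400000:
  k1 = f(0.000000, 0.400000) = -0.112000
  k2 = f(0.225000, 0.374800) = 0.126667
  k3 = f(0.225000, 0.428500) = 0.096471
  k4 = f(0.450000, 0.443412) = 0.312370
  u ← 0.400000 + (0.45/6)·(k1 + 2k2 + 2k3 + k4) = 0.448499
x=0.450000, u=0.448499:
  k1 = f(0.450000, 0.448499) = 0.309194
  k2 = f(0.675000, 0.518067) = 0.487124
  k3 = f(0.675000, 0.558102) = 0.456966
  k4 = f(0.900000, 0.654133) = 0.600477
  u ← 0.448499 + (0.45/6)·(k1 + 2k2 + 2k3 + k4) = 0.658337
u(0.9) ≈ 0.6583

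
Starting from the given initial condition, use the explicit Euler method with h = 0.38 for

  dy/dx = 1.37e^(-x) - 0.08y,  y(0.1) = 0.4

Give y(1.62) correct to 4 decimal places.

1.4500

Euler: y_{n+1} = y_n + h·f(x_n, y_n).
x=0.100000, y=0.400000: f=1.207627 → y ← 0.400000 + 0.38·1.207627 = 0.858898
x=0.480000, y=0.858898: f=0.779021 → y ← 0.858898 + 0.38·0.779021 = 1.154926
x=0.860000, y=1.154926: f=0.487338 → y ← 1.154926 + 0.38·0.487338 = 1.340115
x=1.240000, y=1.340115: f=0.289247 → y ← 1.340115 + 0.38·0.289247 = 1.450029
y(1.62) ≈ 1.4500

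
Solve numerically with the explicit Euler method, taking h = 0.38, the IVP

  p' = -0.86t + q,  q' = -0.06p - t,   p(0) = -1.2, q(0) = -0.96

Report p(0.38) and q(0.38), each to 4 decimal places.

-1.5648, -0.9326

Euler on (p,q): p_{n+1} = p_n + h·p', q_{n+1} = q_n + h·q'.
0.000000: (-1.200000, -0.960000); f=(-0.960000, 0.072000) → (-1.564800, -0.932640)
(p(0.38), q(0.38)) ≈ (-1.5648, -0.9326)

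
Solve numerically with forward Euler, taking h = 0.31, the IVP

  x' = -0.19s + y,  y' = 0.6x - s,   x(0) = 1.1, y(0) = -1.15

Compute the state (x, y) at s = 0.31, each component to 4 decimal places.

Euler on (x,y): x_{n+1} = x_n + h·x', y_{n+1} = y_n + h·y'.
0.000000: (1.100000, -1.150000); f=(-1.150000, 0.660000) → (0.743500, -0.945400)
(x(0.31), y(0.31)) ≈ (0.7435, -0.9454)

0.7435, -0.9454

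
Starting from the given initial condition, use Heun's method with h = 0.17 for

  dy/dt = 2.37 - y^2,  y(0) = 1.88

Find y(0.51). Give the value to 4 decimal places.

1.6134

Heun: k1 = f(t_n, y_n); k2 = f(t_n + h, y_n + h·k1); y_{n+1} = y_n + (h/2)·(k1 + k2).
t=0.000000, y=1.880000:
  k1 = f(0.000000, 1.880000) = -1.164400
  k2 = f(0.170000, 1.682052) = -0.459299
  y ← 1.880000 + (0.17/2)·(-1.164400 + (-0.459299)) = 1.741986
t=0.170000, y=1.741986:
  k1 = f(0.170000, 1.741986) = -0.664514
  k2 = f(0.340000, 1.629018) = -0.283700
  y ← 1.741986 + (0.17/2)·(-0.664514 + (-0.283700)) = 1.661387
t=0.340000, y=1.661387:
  k1 = f(0.340000, 1.661387) = -0.390208
  k2 = f(0.510000, 1.595052) = -0.174191
  y ← 1.661387 + (0.17/2)·(-0.390208 + (-0.174191)) = 1.613413
y(0.51) ≈ 1.6134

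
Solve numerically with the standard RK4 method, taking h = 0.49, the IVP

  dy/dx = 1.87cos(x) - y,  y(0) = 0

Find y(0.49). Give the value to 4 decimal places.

RK4: k1 = f(x_n, y_n); k2 = f(x_n + h/2, y_n + (h/2)·k1); k3 = f(x_n + h/2, y_n + (h/2)·k2); k4 = f(x_n + h, y_n + h·k3); y_{n+1} = y_n + (h/6)·(k1 + 2k2 + 2k3 + k4).
x=0.000000, y=0.000000:
  k1 = f(0.000000, 0.000000) = 1.870000
  k2 = f(0.245000, 0.458150) = 1.356007
  k3 = f(0.245000, 0.332222) = 1.481935
  k4 = f(0.490000, 0.726148) = 0.923814
  y ← 0.000000 + (0.49/6)·(k1 + 2k2 + 2k3 + k4) = 0.691692
y(0.49) ≈ 0.6917

0.6917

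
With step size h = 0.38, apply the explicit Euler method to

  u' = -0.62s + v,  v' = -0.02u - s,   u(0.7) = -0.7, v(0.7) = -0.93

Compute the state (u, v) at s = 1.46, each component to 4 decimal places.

-1.9252, -1.5918

Euler on (u,v): u_{n+1} = u_n + h·u', v_{n+1} = v_n + h·v'.
0.700000: (-0.700000, -0.930000); f=(-1.364000, -0.686000) → (-1.218320, -1.190680)
1.080000: (-1.218320, -1.190680); f=(-1.860280, -1.055634) → (-1.925226, -1.591821)
(u(1.46), v(1.46)) ≈ (-1.9252, -1.5918)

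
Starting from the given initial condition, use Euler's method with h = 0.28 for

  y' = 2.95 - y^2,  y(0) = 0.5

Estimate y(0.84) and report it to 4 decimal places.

1.7129

Euler: y_{n+1} = y_n + h·f(s_n, y_n).
s=0.000000, y=0.500000: f=2.700000 → y ← 0.500000 + 0.28·2.700000 = 1.256000
s=0.280000, y=1.256000: f=1.372464 → y ← 1.256000 + 0.28·1.372464 = 1.640290
s=0.560000, y=1.640290: f=0.259449 → y ← 1.640290 + 0.28·0.259449 = 1.712936
y(0.84) ≈ 1.7129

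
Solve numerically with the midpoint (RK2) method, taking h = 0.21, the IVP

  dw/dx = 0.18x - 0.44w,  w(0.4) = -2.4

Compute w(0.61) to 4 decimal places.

Midpoint: k1 = f(x_n, w_n); k2 = f(x_n + h/2, w_n + (h/2)·k1); w_{n+1} = w_n + h·k2.
x=0.400000, w=-2.400000:
  k1 = f(0.400000, -2.400000) = 1.128000
  k2 = f(0.505000, -2.281560) = 1.094786
  w ← -2.400000 + 0.21·1.094786 = -2.170095
w(0.61) ≈ -2.1701

-2.1701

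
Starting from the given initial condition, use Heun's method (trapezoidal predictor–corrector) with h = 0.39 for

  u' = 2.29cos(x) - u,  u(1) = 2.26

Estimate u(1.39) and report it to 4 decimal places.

1.7779

Heun: k1 = f(x_n, u_n); k2 = f(x_n + h, u_n + h·k1); u_{n+1} = u_n + (h/2)·(k1 + k2).
x=1.000000, u=2.260000:
  k1 = f(1.000000, 2.260000) = -1.022708
  k2 = f(1.390000, 1.861144) = -1.449372
  u ← 2.260000 + (0.39/2)·(-1.022708 + (-1.449372)) = 1.777944
u(1.39) ≈ 1.7779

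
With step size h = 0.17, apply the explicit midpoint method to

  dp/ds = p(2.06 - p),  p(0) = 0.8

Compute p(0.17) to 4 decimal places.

0.9768

Midpoint: k1 = f(s_n, p_n); k2 = f(s_n + h/2, p_n + (h/2)·k1); p_{n+1} = p_n + h·k2.
s=0.000000, p=0.800000:
  k1 = f(0.000000, 0.800000) = 1.008000
  k2 = f(0.085000, 0.885680) = 1.040072
  p ← 0.800000 + 0.17·1.040072 = 0.976812
p(0.17) ≈ 0.9768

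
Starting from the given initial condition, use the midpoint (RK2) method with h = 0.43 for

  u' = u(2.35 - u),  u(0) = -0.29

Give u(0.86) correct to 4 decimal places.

-3.1242

Midpoint: k1 = f(x_n, u_n); k2 = f(x_n + h/2, u_n + (h/2)·k1); u_{n+1} = u_n + h·k2.
x=0.000000, u=-0.290000:
  k1 = f(0.000000, -0.290000) = -0.765600
  k2 = f(0.215000, -0.454604) = -1.274984
  u ← -0.290000 + 0.43·(-1.274984) = -0.838243
x=0.430000, u=-0.838243:
  k1 = f(0.430000, -0.838243) = -2.672523
  k2 = f(0.645000, -1.412836) = -5.316269
  u ← -0.838243 + 0.43·(-5.316269) = -3.124239
u(0.86) ≈ -3.1242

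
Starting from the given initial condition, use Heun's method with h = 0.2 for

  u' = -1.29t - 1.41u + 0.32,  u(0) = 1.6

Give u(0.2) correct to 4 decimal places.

1.2416

Heun: k1 = f(t_n, u_n); k2 = f(t_n + h, u_n + h·k1); u_{n+1} = u_n + (h/2)·(k1 + k2).
t=0.000000, u=1.600000:
  k1 = f(0.000000, 1.600000) = -1.936000
  k2 = f(0.200000, 1.212800) = -1.648048
  u ← 1.600000 + (0.2/2)·(-1.936000 + (-1.648048)) = 1.241595
u(0.2) ≈ 1.2416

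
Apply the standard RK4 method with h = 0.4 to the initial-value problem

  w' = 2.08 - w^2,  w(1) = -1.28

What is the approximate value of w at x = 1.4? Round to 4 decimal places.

-0.9857

RK4: k1 = f(x_n, w_n); k2 = f(x_n + h/2, w_n + (h/2)·k1); k3 = f(x_n + h/2, w_n + (h/2)·k2); k4 = f(x_n + h, w_n + h·k3); w_{n+1} = w_n + (h/6)·(k1 + 2k2 + 2k3 + k4).
x=1.000000, w=-1.280000:
  k1 = f(1.000000, -1.280000) = 0.441600
  k2 = f(1.200000, -1.191680) = 0.659899
  k3 = f(1.200000, -1.148020) = 0.762050
  k4 = f(1.400000, -0.975180) = 1.129024
  w ← -1.280000 + (0.4/6)·(k1 + 2k2 + 2k3 + k4) = -0.985699
w(1.4) ≈ -0.9857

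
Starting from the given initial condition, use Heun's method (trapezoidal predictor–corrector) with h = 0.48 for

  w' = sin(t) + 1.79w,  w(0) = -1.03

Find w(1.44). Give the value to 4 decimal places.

-9.3453

Heun: k1 = f(t_n, w_n); k2 = f(t_n + h, w_n + h·k1); w_{n+1} = w_n + (h/2)·(k1 + k2).
t=0.000000, w=-1.030000:
  k1 = f(0.000000, -1.030000) = -1.843700
  k2 = f(0.480000, -1.914976) = -2.966028
  w ← -1.030000 + (0.48/2)·(-1.843700 + (-2.966028)) = -2.184335
t=0.480000, w=-2.184335:
  k1 = f(0.480000, -2.184335) = -3.448180
  k2 = f(0.960000, -3.839461) = -6.053444
  w ← -2.184335 + (0.48/2)·(-3.448180 + (-6.053444)) = -4.464724
t=0.960000, w=-4.464724:
  k1 = f(0.960000, -4.464724) = -7.172665
  k2 = f(1.440000, -7.907604) = -13.163152
  w ← -4.464724 + (0.48/2)·(-7.172665 + (-13.163152)) = -9.345320
w(1.44) ≈ -9.3453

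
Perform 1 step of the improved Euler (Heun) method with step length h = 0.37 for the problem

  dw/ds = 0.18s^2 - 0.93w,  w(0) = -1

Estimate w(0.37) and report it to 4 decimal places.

-0.7105

Heun: k1 = f(s_n, w_n); k2 = f(s_n + h, w_n + h·k1); w_{n+1} = w_n + (h/2)·(k1 + k2).
s=0.000000, w=-1.000000:
  k1 = f(0.000000, -1.000000) = 0.930000
  k2 = f(0.370000, -0.655900) = 0.634629
  w ← -1.000000 + (0.37/2)·(0.930000 + 0.634629) = -0.710544
w(0.37) ≈ -0.7105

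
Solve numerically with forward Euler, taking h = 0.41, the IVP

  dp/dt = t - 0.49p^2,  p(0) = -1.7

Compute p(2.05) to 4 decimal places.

-24.5771

Euler: p_{n+1} = p_n + h·f(t_n, p_n).
t=0.000000, p=-1.700000: f=-1.416100 → p ← -1.700000 + 0.41·(-1.416100) = -2.280601
t=0.410000, p=-2.280601: f=-2.138559 → p ← -2.280601 + 0.41·(-2.138559) = -3.157410
t=0.820000, p=-3.157410: f=-4.064927 → p ← -3.157410 + 0.41·(-4.064927) = -4.824030
t=1.230000, p=-4.824030: f=-10.172922 → p ← -4.824030 + 0.41·(-10.172922) = -8.994928
t=1.640000, p=-8.994928: f=-38.005280 → p ← -8.994928 + 0.41·(-38.005280) = -24.577093
p(2.05) ≈ -24.5771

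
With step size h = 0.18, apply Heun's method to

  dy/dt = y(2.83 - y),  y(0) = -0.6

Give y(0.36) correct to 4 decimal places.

-2.3293

Heun: k1 = f(t_n, y_n); k2 = f(t_n + h, y_n + h·k1); y_{n+1} = y_n + (h/2)·(k1 + k2).
t=0.000000, y=-0.600000:
  k1 = f(0.000000, -0.600000) = -2.058000
  k2 = f(0.180000, -0.970440) = -3.688099
  y ← -0.600000 + (0.18/2)·(-2.058000 + (-3.688099)) = -1.117149
t=0.180000, y=-1.117149:
  k1 = f(0.180000, -1.117149) = -4.409553
  k2 = f(0.360000, -1.910868) = -9.059176
  y ← -1.117149 + (0.18/2)·(-4.409553 + (-9.059176)) = -2.329335
y(0.36) ≈ -2.3293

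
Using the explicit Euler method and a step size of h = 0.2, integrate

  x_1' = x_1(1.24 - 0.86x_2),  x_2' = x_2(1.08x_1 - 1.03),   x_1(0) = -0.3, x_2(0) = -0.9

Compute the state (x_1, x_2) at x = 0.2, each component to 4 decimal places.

-0.4208, -0.6563

Euler on (x_1,x_2): x_1_{n+1} = x_1_n + h·x_1', x_2_{n+1} = x_2_n + h·x_2'.
0.000000: (-0.300000, -0.900000); f=(-0.604200, 1.218600) → (-0.420840, -0.656280)
(x_1(0.2), x_2(0.2)) ≈ (-0.4208, -0.6563)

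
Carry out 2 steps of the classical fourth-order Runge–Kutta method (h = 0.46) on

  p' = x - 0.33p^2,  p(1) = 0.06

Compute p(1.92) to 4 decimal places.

RK4: k1 = f(x_n, p_n); k2 = f(x_n + h/2, p_n + (h/2)·k1); k3 = f(x_n + h/2, p_n + (h/2)·k2); k4 = f(x_n + h, p_n + h·k3); p_{n+1} = p_n + (h/6)·(k1 + 2k2 + 2k3 + k4).
x=1.000000, p=0.060000:
  k1 = f(1.000000, 0.060000) = 0.998812
  k2 = f(1.230000, 0.289727) = 1.202299
  k3 = f(1.230000, 0.336529) = 1.192627
  k4 = f(1.460000, 0.608608) = 1.337767
  p ← 0.060000 + (0.46/6)·(k1 + 2k2 + 2k3 + k4) = 0.606360
x=1.460000, p=0.606360:
  k1 = f(1.460000, 0.606360) = 1.338668
  k2 = f(1.690000, 0.914253) = 1.414166
  k3 = f(1.690000, 0.931618) = 1.403589
  k4 = f(1.920000, 1.252011) = 1.402715
  p ← 0.606360 + (0.46/6)·(k1 + 2k2 + 2k3 + k4) = 1.248588
p(1.92) ≈ 1.2486

1.2486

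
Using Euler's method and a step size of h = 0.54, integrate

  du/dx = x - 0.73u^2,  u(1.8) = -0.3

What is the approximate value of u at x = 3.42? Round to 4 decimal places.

Euler: u_{n+1} = u_n + h·f(x_n, u_n).
x=1.800000, u=-0.300000: f=1.734300 → u ← -0.300000 + 0.54·1.734300 = 0.636522
x=2.340000, u=0.636522: f=2.044233 → u ← 0.636522 + 0.54·2.044233 = 1.740408
x=2.880000, u=1.740408: f=0.668816 → u ← 1.740408 + 0.54·0.668816 = 2.101568
u(3.42) ≈ 2.1016

2.1016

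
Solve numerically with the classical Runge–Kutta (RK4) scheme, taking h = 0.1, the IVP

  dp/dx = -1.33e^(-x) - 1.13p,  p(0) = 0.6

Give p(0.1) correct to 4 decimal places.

RK4: k1 = f(x_n, p_n); k2 = f(x_n + h/2, p_n + (h/2)·k1); k3 = f(x_n + h/2, p_n + (h/2)·k2); k4 = f(x_n + h, p_n + h·k3); p_{n+1} = p_n + (h/6)·(k1 + 2k2 + 2k3 + k4).
x=0.000000, p=0.600000:
  k1 = f(0.000000, 0.600000) = -2.008000
  k2 = f(0.050000, 0.499600) = -1.829683
  k3 = f(0.050000, 0.508516) = -1.839758
  k4 = f(0.100000, 0.416024) = -1.673541
  p ← 0.600000 + (0.1/6)·(k1 + 2k2 + 2k3 + k4) = 0.416326
p(0.1) ≈ 0.4163

0.4163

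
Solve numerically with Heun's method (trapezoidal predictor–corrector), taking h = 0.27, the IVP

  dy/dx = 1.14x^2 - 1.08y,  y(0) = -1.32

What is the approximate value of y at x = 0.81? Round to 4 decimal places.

-0.3802

Heun: k1 = f(x_n, y_n); k2 = f(x_n + h, y_n + h·k1); y_{n+1} = y_n + (h/2)·(k1 + k2).
x=0.000000, y=-1.320000:
  k1 = f(0.000000, -1.320000) = 1.425600
  k2 = f(0.270000, -0.935088) = 1.093001
  y ← -1.320000 + (0.27/2)·(1.425600 + 1.093001) = -0.979989
x=0.270000, y=-0.979989:
  k1 = f(0.270000, -0.979989) = 1.141494
  k2 = f(0.540000, -0.671785) = 1.057952
  y ← -0.979989 + (0.27/2)·(1.141494 + 1.057952) = -0.683064
x=0.540000, y=-0.683064:
  k1 = f(0.540000, -0.683064) = 1.070133
  k2 = f(0.810000, -0.394128) = 1.173612
  y ← -0.683064 + (0.27/2)·(1.070133 + 1.173612) = -0.380158
y(0.81) ≈ -0.3802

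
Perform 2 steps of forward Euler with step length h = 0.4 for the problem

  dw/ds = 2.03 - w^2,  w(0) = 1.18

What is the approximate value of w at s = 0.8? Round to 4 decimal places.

1.4233

Euler: w_{n+1} = w_n + h·f(s_n, w_n).
s=0.000000, w=1.180000: f=0.637600 → w ← 1.180000 + 0.4·0.637600 = 1.435040
s=0.400000, w=1.435040: f=-0.029340 → w ← 1.435040 + 0.4·(-0.029340) = 1.423304
w(0.8) ≈ 1.4233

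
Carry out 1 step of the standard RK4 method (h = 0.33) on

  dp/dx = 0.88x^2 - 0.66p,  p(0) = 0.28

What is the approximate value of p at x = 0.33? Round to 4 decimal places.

RK4: k1 = f(x_n, p_n); k2 = f(x_n + h/2, p_n + (h/2)·k1); k3 = f(x_n + h/2, p_n + (h/2)·k2); k4 = f(x_n + h, p_n + h·k3); p_{n+1} = p_n + (h/6)·(k1 + 2k2 + 2k3 + k4).
x=0.000000, p=0.280000:
  k1 = f(0.000000, 0.280000) = -0.184800
  k2 = f(0.165000, 0.249508) = -0.140717
  k3 = f(0.165000, 0.256782) = -0.145518
  k4 = f(0.330000, 0.231979) = -0.057274
  p ← 0.280000 + (0.33/6)·(k1 + 2k2 + 2k3 + k4) = 0.235200
p(0.33) ≈ 0.2352

0.2352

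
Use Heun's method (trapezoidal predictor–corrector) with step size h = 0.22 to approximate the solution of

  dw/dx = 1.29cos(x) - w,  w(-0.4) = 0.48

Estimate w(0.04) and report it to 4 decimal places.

Heun: k1 = f(x_n, w_n); k2 = f(x_n + h, w_n + h·k1); w_{n+1} = w_n + (h/2)·(k1 + k2).
x=-0.400000, w=0.480000:
  k1 = f(-0.400000, 0.480000) = 0.708169
  k2 = f(-0.180000, 0.635797) = 0.633361
  w ← 0.480000 + (0.22/2)·(0.708169 + 0.633361) = 0.627568
x=-0.180000, w=0.627568:
  k1 = f(-0.180000, 0.627568) = 0.641590
  k2 = f(0.040000, 0.768718) = 0.520250
  w ← 0.627568 + (0.22/2)·(0.641590 + 0.520250) = 0.755371
w(0.04) ≈ 0.7554

0.7554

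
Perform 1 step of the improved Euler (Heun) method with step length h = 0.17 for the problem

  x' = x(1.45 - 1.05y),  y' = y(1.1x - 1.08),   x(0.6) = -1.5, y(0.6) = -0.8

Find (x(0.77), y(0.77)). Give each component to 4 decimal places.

Heun on (x,y): k1 = f(t_n, state_n); k2 = f(t_n + h, state_n + h·k1); state_{n+1} = state_n + (h/2)·(k1 + k2).
0.600000: (-1.500000, -0.800000)
  k1 = (-3.435000, 2.184000)
  predictor → (-2.083950, -0.428720)
  k2 = (-3.959830, 1.445792)
  → (-2.128561, -0.491468)
(x(0.77), y(0.77)) ≈ (-2.1286, -0.4915)

-2.1286, -0.4915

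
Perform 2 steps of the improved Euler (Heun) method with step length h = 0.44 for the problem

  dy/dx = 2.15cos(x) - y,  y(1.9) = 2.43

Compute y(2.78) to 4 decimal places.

Heun: k1 = f(x_n, y_n); k2 = f(x_n + h, y_n + h·k1); y_{n+1} = y_n + (h/2)·(k1 + k2).
x=1.900000, y=2.430000:
  k1 = f(1.900000, 2.430000) = -3.125073
  k2 = f(2.340000, 1.054968) = -2.550429
  y ← 2.430000 + (0.44/2)·(-3.125073 + (-2.550429)) = 1.181390
x=2.340000, y=1.181390:
  k1 = f(2.340000, 1.181390) = -2.676851
  k2 = f(2.780000, 0.003575) = -2.014545
  y ← 1.181390 + (0.44/2)·(-2.676851 + (-2.014545)) = 0.149283
y(2.78) ≈ 0.1493

0.1493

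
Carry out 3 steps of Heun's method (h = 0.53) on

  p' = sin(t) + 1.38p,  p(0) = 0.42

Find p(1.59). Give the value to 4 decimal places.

5.4805

Heun: k1 = f(t_n, p_n); k2 = f(t_n + h, p_n + h·k1); p_{n+1} = p_n + (h/2)·(k1 + k2).
t=0.000000, p=0.420000:
  k1 = f(0.000000, 0.420000) = 0.579600
  k2 = f(0.530000, 0.727188) = 1.509053
  p ← 0.420000 + (0.53/2)·(0.579600 + 1.509053) = 0.973493
t=0.530000, p=0.973493:
  k1 = f(0.530000, 0.973493) = 1.848954
  k2 = f(1.060000, 1.953438) = 3.568101
  p ← 0.973493 + (0.53/2)·(1.848954 + 3.568101) = 2.409012
t=1.060000, p=2.409012:
  k1 = f(1.060000, 2.409012) = 4.196793
  k2 = f(1.590000, 4.633312) = 7.393787
  p ← 2.409012 + (0.53/2)·(4.196793 + 7.393787) = 5.480516
p(1.59) ≈ 5.4805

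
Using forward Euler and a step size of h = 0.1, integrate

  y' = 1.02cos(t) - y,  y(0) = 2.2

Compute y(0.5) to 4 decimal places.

1.7026

Euler: y_{n+1} = y_n + h·f(t_n, y_n).
t=0.000000, y=2.200000: f=-1.180000 → y ← 2.200000 + 0.1·(-1.180000) = 2.082000
t=0.100000, y=2.082000: f=-1.067096 → y ← 2.082000 + 0.1·(-1.067096) = 1.975290
t=0.200000, y=1.975290: f=-0.975623 → y ← 1.975290 + 0.1·(-0.975623) = 1.877728
t=0.300000, y=1.877728: f=-0.903285 → y ← 1.877728 + 0.1·(-0.903285) = 1.787400
t=0.400000, y=1.787400: f=-0.847917 → y ← 1.787400 + 0.1·(-0.847917) = 1.702608
y(0.5) ≈ 1.7026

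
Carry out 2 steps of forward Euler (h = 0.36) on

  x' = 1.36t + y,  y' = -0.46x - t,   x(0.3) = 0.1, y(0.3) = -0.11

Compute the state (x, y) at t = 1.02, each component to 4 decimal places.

Euler on (x,y): x_{n+1} = x_n + h·x', y_{n+1} = y_n + h·y'.
0.300000: (0.100000, -0.110000); f=(0.298000, -0.346000) → (0.207280, -0.234560)
0.660000: (0.207280, -0.234560); f=(0.663040, -0.755349) → (0.445974, -0.506486)
(x(1.02), y(1.02)) ≈ (0.4460, -0.5065)

0.4460, -0.5065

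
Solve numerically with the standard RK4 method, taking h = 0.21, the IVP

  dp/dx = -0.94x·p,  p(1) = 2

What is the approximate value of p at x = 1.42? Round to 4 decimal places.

1.2404

RK4: k1 = f(x_n, p_n); k2 = f(x_n + h/2, p_n + (h/2)·k1); k3 = f(x_n + h/2, p_n + (h/2)·k2); k4 = f(x_n + h, p_n + h·k3); p_{n+1} = p_n + (h/6)·(k1 + 2k2 + 2k3 + k4).
x=1.000000, p=2.000000:
  k1 = f(1.000000, 2.000000) = -1.880000
  k2 = f(1.105000, 1.802600) = -1.872361
  k3 = f(1.105000, 1.803402) = -1.873194
  k4 = f(1.210000, 1.606629) = -1.827380
  p ← 2.000000 + (0.21/6)·(k1 + 2k2 + 2k3 + k4) = 1.608053
x=1.210000, p=1.608053:
  k1 = f(1.210000, 1.608053) = -1.828999
  k2 = f(1.315000, 1.416008) = -1.750327
  k3 = f(1.315000, 1.424269) = -1.760538
  k4 = f(1.420000, 1.238340) = -1.652936
  p ← 1.608053 + (0.21/6)·(k1 + 2k2 + 2k3 + k4) = 1.240425
p(1.42) ≈ 1.2404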